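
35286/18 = 1960 + 1/3 = 1960.33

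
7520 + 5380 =12900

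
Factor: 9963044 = 2^2*7^1*13^1*101^1*271^1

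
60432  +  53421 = 113853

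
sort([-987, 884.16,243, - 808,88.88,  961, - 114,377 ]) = [ - 987, - 808, - 114,88.88, 243, 377, 884.16, 961]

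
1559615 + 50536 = 1610151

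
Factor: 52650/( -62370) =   -  65/77 = -5^1* 7^ (-1 ) * 11^(  -  1 )*13^1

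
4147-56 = 4091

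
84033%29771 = 24491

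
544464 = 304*1791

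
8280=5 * 1656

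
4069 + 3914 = 7983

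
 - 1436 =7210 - 8646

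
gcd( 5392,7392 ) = 16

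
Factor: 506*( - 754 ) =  - 381524 = -2^2 * 11^1*13^1*23^1*29^1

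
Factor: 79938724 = 2^2*19984681^1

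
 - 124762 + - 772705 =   -  897467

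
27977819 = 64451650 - 36473831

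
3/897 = 1/299 = 0.00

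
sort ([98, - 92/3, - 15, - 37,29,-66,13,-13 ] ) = [-66,-37,  -  92/3,-15, - 13, 13, 29, 98 ]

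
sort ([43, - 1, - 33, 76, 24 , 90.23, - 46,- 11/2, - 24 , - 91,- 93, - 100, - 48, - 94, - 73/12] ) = [ - 100, - 94, - 93, - 91, - 48, - 46, -33, - 24, - 73/12, - 11/2,  -  1, 24,43  ,  76, 90.23 ] 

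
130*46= 5980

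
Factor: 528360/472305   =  2^3*7^1 * 17^1*23^( - 1)*37^ ( - 1) = 952/851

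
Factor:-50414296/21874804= - 2^1*7^(  -  1)*19^1*29^1 * 11437^1*781243^ (-1)   =  - 12603574/5468701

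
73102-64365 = 8737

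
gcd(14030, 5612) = 2806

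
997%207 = 169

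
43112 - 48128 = -5016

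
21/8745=7/2915  =  0.00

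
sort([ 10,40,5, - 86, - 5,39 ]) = [ - 86, - 5,5, 10,39, 40] 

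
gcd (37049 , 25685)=1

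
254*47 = 11938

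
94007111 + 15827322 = 109834433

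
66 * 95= 6270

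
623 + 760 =1383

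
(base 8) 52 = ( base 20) 22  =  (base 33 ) 19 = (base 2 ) 101010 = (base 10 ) 42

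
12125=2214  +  9911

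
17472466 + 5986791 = 23459257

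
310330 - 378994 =-68664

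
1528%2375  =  1528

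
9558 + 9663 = 19221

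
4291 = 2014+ 2277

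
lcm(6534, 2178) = 6534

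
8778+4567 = 13345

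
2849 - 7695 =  - 4846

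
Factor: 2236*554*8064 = 9989231616 = 2^10*3^2*7^1* 13^1*43^1*277^1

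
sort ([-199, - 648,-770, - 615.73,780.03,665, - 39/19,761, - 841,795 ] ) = [ - 841,-770, - 648,  -  615.73, - 199,- 39/19,665 , 761,780.03,795]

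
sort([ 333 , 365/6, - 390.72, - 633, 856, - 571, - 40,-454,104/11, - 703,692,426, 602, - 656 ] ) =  [ - 703,-656, - 633 , - 571, - 454, - 390.72, - 40 , 104/11,  365/6, 333, 426,602,  692,856]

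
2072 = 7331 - 5259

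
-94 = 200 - 294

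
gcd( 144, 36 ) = 36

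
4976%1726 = 1524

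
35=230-195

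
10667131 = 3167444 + 7499687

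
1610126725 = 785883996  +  824242729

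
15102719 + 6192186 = 21294905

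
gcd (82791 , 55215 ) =9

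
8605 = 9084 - 479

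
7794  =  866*9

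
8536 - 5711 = 2825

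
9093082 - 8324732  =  768350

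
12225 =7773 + 4452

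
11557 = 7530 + 4027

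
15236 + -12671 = 2565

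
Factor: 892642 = 2^1 * 229^1* 1949^1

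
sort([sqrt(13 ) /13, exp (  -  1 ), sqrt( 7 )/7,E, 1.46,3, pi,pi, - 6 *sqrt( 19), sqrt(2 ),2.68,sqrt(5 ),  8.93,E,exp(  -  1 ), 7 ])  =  [ - 6*sqrt(  19), sqrt( 13 ) /13,exp( - 1), exp( - 1 ), sqrt ( 7)/7, sqrt( 2), 1.46, sqrt( 5), 2.68,E,E, 3, pi, pi, 7,  8.93]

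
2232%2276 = 2232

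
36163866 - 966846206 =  - 930682340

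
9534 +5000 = 14534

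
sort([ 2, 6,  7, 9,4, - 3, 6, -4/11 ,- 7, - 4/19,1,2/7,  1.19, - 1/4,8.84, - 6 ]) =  [ - 7, -6 , - 3, - 4/11, - 1/4,-4/19, 2/7,  1,1.19,2, 4,6,6, 7,8.84  ,  9 ] 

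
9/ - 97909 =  - 1 + 97900/97909  =  -0.00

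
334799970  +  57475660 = 392275630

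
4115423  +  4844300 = 8959723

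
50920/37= 50920/37 = 1376.22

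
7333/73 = 7333/73 = 100.45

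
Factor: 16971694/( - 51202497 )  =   - 2^1*3^( - 1)*31^1 * 331^1*827^1*3491^(-1 )*4889^(-1) 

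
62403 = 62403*1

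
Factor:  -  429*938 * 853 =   -  343248906 = -  2^1*3^1*7^1*11^1*13^1*  67^1* 853^1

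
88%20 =8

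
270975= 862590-591615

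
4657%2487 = 2170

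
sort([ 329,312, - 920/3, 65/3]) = [ - 920/3, 65/3,312,329]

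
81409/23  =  3539  +  12/23 = 3539.52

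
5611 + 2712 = 8323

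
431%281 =150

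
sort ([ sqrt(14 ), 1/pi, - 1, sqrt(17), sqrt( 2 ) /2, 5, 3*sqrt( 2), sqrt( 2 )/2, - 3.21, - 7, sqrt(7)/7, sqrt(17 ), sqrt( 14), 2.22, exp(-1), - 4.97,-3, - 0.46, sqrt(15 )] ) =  [ - 7,  -  4.97, - 3.21, - 3, - 1, - 0.46, 1/pi, exp( - 1),sqrt(7)/7, sqrt(2 ) /2, sqrt( 2) /2, 2.22, sqrt( 14),sqrt( 14 ), sqrt (15), sqrt(17), sqrt( 17 ), 3*sqrt( 2),5]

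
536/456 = 1+10/57 = 1.18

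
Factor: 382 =2^1*191^1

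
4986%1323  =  1017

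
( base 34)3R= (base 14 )93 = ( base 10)129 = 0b10000001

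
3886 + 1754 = 5640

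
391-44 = 347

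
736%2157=736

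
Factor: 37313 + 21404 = 71^1*827^1 = 58717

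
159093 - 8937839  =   - 8778746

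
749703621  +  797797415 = 1547501036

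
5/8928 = 5/8928  =  0.00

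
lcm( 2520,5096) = 229320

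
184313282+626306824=810620106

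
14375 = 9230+5145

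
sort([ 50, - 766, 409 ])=[ - 766, 50, 409]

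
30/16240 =3/1624 = 0.00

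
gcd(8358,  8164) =2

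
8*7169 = 57352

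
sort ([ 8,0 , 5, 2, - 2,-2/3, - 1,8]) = [ - 2,-1, - 2/3,0, 2, 5, 8, 8] 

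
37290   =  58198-20908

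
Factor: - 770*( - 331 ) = 2^1*5^1 * 7^1*11^1 * 331^1 = 254870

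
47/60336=47/60336 = 0.00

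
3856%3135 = 721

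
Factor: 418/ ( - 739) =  - 2^1*11^1*19^1*739^(-1)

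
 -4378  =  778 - 5156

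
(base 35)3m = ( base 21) 61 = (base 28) 4F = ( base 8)177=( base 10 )127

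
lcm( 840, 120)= 840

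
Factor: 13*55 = 5^1 *11^1*13^1 = 715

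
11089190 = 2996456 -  - 8092734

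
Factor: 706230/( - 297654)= -3^1*5^1*59^1*373^( - 1) = - 885/373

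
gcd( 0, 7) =7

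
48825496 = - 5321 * (-9176) 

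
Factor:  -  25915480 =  - 2^3*5^1 * 17^1*23^1*1657^1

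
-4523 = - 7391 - -2868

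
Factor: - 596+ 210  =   - 386  =  -2^1*193^1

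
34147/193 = 176+ 179/193 = 176.93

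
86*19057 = 1638902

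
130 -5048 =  - 4918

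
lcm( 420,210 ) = 420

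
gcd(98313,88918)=1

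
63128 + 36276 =99404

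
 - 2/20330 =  - 1 + 10164/10165 = - 0.00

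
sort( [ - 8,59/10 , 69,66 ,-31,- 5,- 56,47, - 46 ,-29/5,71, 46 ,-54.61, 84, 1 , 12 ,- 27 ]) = [-56 ,-54.61, - 46, - 31, - 27 ,- 8, - 29/5,-5,1,59/10 , 12,46, 47, 66,69,71,84 ]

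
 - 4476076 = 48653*( - 92)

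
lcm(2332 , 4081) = 16324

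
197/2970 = 197/2970 = 0.07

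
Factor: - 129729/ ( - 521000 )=2^(  -  3 )*3^1 * 5^ ( -3 ) * 83^1=249/1000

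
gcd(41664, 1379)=7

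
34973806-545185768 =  - 510211962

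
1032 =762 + 270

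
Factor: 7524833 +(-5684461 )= 1840372=2^2*53^1*8681^1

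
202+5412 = 5614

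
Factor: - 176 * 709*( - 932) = 116298688 = 2^6 * 11^1*233^1 * 709^1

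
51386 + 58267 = 109653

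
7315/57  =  385/3 =128.33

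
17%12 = 5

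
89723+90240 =179963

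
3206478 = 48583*66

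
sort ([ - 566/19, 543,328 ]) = [-566/19, 328,543 ] 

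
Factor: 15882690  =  2^1*3^1*5^1 * 529423^1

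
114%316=114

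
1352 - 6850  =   - 5498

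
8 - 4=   4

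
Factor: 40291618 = 2^1 *20145809^1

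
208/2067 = 16/159= 0.10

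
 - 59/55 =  - 59/55 = -1.07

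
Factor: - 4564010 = -2^1 * 5^1*11^1*41491^1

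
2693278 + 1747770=4441048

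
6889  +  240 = 7129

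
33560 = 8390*4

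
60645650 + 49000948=109646598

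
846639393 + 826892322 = 1673531715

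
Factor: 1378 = 2^1*13^1*53^1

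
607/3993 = 607/3993 = 0.15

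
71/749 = 71/749 =0.09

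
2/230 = 1/115 = 0.01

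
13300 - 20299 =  - 6999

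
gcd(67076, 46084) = 164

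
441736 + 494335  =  936071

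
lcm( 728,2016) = 26208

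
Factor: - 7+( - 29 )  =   - 36 = - 2^2*3^2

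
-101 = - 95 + - 6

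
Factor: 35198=2^1*17599^1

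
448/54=8 + 8/27= 8.30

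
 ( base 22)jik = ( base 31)a02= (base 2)10010110001100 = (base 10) 9612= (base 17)1G47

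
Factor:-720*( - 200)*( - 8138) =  - 2^8*3^2*5^3 * 13^1*313^1 = -1171872000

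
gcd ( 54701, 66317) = 1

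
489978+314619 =804597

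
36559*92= 3363428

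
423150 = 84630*5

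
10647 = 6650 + 3997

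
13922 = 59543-45621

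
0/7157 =0 = 0.00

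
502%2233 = 502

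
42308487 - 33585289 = 8723198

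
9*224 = 2016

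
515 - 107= 408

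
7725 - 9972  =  - 2247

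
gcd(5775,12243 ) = 231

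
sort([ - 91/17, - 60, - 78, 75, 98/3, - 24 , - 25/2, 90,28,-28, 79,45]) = [ - 78,  -  60, - 28,- 24, - 25/2 , - 91/17,28, 98/3, 45,  75, 79 , 90]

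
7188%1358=398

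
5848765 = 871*6715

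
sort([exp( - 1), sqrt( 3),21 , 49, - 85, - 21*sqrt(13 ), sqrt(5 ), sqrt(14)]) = [-85, - 21*sqrt(13) , exp(  -  1 ),sqrt( 3),sqrt(5),sqrt(14) , 21 , 49 ] 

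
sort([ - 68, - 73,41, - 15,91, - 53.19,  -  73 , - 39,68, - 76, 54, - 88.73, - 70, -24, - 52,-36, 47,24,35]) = [ - 88.73,-76,  -  73, - 73,  -  70, - 68, - 53.19,-52, - 39, - 36, - 24, - 15,24 , 35,41, 47,54,68,  91]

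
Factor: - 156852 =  - 2^2*3^2*4357^1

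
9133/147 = 62 + 19/147=62.13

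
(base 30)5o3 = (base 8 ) 12147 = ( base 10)5223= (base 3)21011110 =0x1467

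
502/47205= 502/47205 = 0.01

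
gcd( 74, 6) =2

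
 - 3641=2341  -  5982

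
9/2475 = 1/275 = 0.00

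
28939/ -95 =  - 305 + 36/95  =  - 304.62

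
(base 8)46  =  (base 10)38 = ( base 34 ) 14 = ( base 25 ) 1D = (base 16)26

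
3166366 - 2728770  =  437596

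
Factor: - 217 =- 7^1*31^1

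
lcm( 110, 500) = 5500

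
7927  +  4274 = 12201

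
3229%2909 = 320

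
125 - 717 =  - 592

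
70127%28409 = 13309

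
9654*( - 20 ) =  - 193080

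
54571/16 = 3410+11/16  =  3410.69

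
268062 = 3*89354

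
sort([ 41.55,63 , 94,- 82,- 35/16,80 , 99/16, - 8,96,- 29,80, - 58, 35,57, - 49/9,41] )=[ - 82, - 58, - 29, - 8, - 49/9, - 35/16,99/16,35, 41, 41.55,57,63,80,  80,94,96]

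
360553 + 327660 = 688213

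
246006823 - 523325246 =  - 277318423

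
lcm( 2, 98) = 98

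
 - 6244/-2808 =2 + 157/702 = 2.22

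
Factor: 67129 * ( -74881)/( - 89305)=5026686649/89305 = 5^(-1)*53^( - 1)*103^1 * 337^( - 1) * 727^1 * 67129^1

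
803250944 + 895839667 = 1699090611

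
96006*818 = 78532908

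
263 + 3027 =3290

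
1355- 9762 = -8407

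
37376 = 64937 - 27561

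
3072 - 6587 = - 3515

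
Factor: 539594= 2^1*11^1*24527^1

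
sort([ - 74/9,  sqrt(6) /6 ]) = [-74/9,sqrt( 6) /6] 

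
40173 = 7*5739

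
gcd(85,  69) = 1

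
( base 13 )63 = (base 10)81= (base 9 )100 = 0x51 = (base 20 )41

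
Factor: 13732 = 2^2*3433^1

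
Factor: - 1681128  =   - 2^3*3^3*43^1 * 181^1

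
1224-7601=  - 6377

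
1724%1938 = 1724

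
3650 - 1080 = 2570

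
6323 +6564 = 12887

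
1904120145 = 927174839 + 976945306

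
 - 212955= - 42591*5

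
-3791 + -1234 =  - 5025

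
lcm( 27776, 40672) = 1138816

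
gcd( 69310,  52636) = 2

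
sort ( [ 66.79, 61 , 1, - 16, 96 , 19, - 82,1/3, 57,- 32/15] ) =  [ - 82, - 16, - 32/15, 1/3,1, 19 , 57,61, 66.79,96 ] 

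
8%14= 8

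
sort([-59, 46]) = [ - 59, 46]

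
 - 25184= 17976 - 43160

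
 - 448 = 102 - 550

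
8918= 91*98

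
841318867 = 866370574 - 25051707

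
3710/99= 3710/99 = 37.47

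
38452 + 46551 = 85003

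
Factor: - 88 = -2^3*11^1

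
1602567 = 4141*387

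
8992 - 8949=43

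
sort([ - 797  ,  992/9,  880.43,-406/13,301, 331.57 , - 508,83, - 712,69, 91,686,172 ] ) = [  -  797, -712 ,-508 , - 406/13 , 69, 83, 91, 992/9,172,301,331.57,686,  880.43] 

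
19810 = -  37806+57616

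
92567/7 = 92567/7=13223.86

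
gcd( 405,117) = 9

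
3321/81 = 41  =  41.00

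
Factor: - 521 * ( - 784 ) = 2^4 * 7^2*521^1 = 408464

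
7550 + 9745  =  17295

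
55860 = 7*7980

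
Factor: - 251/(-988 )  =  2^( - 2)*13^(-1)*19^(-1)*  251^1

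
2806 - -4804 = 7610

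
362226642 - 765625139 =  - 403398497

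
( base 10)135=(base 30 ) 4f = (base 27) 50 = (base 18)79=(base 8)207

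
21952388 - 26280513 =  -4328125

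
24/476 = 6/119 = 0.05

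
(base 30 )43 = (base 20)63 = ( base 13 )96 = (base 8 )173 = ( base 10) 123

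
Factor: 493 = 17^1*29^1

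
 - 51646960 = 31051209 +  - 82698169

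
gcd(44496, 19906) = 2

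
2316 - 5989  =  - 3673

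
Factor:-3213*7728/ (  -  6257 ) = 2^4*3^4 * 7^2*17^1*23^1*6257^( - 1 )=24830064/6257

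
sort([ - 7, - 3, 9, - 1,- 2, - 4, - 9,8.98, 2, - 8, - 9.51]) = [  -  9.51,-9 , - 8,-7, - 4, - 3,-2, - 1,2, 8.98, 9]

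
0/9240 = 0= 0.00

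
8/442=4/221 = 0.02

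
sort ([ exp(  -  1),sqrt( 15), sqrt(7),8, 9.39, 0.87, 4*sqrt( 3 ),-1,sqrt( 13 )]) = [ - 1,exp ( - 1 ),0.87,sqrt (7), sqrt( 13 ),sqrt(15 ),4*sqrt ( 3 ),8,9.39]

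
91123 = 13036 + 78087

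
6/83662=3/41831 =0.00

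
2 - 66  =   - 64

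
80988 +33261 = 114249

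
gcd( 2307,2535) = 3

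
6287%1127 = 652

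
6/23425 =6/23425 = 0.00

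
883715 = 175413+708302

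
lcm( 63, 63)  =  63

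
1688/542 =844/271 = 3.11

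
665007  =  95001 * 7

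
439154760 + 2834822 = 441989582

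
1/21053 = 1/21053 = 0.00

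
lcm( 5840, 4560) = 332880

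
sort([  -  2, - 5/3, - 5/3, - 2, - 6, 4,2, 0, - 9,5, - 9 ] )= [-9, - 9, - 6, - 2, - 2, - 5/3, - 5/3 , 0,2, 4, 5 ] 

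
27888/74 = 376 +32/37 = 376.86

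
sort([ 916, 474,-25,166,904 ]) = [ - 25,166, 474,  904,  916 ] 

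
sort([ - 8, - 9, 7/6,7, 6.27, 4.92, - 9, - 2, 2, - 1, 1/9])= [ - 9, - 9, - 8, - 2, - 1,1/9,7/6, 2 , 4.92,  6.27,7 ]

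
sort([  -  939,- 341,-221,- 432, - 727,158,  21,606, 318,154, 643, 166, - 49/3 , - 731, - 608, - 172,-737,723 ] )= [ - 939, - 737, - 731, - 727,  -  608, - 432 , - 341, - 221,- 172 , - 49/3, 21, 154,158, 166, 318, 606, 643, 723 ] 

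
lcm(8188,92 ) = 8188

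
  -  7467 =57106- 64573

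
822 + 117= 939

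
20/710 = 2/71 = 0.03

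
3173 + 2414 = 5587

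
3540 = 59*60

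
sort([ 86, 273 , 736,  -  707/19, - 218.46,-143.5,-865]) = [ - 865,-218.46, - 143.5,-707/19, 86, 273, 736 ] 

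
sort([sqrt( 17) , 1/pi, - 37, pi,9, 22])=[ - 37, 1/pi,pi,  sqrt( 17),  9, 22]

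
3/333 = 1/111 = 0.01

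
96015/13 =96015/13 = 7385.77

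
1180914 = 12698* 93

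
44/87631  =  44/87631  =  0.00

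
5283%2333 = 617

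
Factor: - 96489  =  -3^2  *  71^1*151^1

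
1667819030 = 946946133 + 720872897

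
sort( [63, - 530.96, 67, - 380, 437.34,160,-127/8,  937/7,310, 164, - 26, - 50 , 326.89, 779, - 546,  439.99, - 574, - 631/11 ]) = [ - 574, - 546,-530.96 , - 380, -631/11 , - 50, - 26 , - 127/8,  63, 67,937/7,160  ,  164,310,  326.89 , 437.34,  439.99, 779]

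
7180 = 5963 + 1217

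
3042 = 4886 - 1844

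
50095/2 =50095/2 = 25047.50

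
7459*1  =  7459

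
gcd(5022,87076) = 2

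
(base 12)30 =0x24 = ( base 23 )1d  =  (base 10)36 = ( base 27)19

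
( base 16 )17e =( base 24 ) FM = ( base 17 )158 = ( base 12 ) 27A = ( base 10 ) 382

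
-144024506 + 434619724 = 290595218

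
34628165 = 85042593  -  50414428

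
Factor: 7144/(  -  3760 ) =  - 2^( - 1 )*5^( - 1 )*19^1 = - 19/10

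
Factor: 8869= 7^2*181^1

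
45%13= 6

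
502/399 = 1 + 103/399 = 1.26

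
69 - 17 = 52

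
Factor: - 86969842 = -2^1*457^1* 95153^1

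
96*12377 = 1188192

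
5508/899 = 6 + 114/899 = 6.13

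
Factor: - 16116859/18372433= - 11^1 * 23^1 * 63703^1*18372433^(  -  1)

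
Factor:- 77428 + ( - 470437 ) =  - 547865 = - 5^1*19^1*73^1*79^1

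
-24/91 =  - 24/91 = - 0.26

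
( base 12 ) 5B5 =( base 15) 3c2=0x359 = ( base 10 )857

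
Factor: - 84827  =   - 84827^1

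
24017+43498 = 67515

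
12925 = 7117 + 5808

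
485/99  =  485/99 = 4.90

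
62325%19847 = 2784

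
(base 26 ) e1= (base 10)365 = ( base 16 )16d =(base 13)221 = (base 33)b2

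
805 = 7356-6551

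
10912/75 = 145+ 37/75 = 145.49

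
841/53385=841/53385 = 0.02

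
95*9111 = 865545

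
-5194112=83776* ( - 62 )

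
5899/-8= -5899/8 = - 737.38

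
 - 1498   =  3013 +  - 4511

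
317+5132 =5449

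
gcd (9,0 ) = 9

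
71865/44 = 71865/44 = 1633.30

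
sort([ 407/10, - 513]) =[ - 513, 407/10] 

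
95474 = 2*47737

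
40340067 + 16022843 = 56362910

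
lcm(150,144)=3600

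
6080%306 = 266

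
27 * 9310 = 251370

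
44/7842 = 22/3921 = 0.01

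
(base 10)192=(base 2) 11000000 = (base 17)B5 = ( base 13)11A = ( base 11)165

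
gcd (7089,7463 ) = 17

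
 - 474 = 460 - 934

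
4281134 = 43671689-39390555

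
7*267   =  1869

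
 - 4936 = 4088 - 9024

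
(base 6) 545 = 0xd1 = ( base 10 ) 209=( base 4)3101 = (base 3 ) 21202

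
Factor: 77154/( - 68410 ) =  - 3^1*5^( - 1)*7^1*11^1 * 167^1*6841^( - 1) = - 38577/34205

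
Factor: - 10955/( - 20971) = 5^1*7^1*67^( - 1) = 35/67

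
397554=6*66259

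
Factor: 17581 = 17581^1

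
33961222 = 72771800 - 38810578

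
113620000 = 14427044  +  99192956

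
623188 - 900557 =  - 277369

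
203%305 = 203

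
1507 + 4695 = 6202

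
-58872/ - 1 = 58872/1= 58872.00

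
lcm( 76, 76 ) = 76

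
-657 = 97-754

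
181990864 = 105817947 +76172917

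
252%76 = 24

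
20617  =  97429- 76812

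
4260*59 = 251340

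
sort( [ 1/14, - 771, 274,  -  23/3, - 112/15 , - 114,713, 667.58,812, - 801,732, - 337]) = [ - 801, - 771, - 337, -114, - 23/3,-112/15, 1/14, 274,667.58,713, 732,812]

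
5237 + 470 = 5707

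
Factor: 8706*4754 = 2^2 *3^1*1451^1*2377^1=41388324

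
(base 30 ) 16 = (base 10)36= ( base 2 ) 100100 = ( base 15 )26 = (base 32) 14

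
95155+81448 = 176603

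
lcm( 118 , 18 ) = 1062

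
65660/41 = 1601 + 19/41=1601.46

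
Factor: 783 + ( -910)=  - 127 = - 127^1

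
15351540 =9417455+5934085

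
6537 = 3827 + 2710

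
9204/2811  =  3068/937=3.27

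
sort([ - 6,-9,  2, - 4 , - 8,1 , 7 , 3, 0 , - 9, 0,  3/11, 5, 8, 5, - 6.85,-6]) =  [ - 9, - 9, - 8 ,- 6.85, - 6, - 6, - 4 , 0, 0, 3/11 , 1,2,3,5, 5,7,8 ]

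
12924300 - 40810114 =  -  27885814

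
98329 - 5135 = 93194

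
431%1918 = 431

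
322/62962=161/31481 = 0.01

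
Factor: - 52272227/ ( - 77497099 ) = 7^1 * 229^1* 32609^1*77497099^( - 1 ) 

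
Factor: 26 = 2^1*13^1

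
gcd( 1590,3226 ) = 2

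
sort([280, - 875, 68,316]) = [- 875, 68, 280, 316 ]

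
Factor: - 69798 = - 2^1*3^1*11633^1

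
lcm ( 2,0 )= 0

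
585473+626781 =1212254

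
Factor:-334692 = -2^2*3^4*1033^1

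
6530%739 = 618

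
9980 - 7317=2663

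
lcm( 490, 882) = 4410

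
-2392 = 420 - 2812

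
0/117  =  0 = 0.00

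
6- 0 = 6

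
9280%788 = 612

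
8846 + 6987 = 15833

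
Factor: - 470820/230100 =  - 5^( - 1) * 7^1*13^(-1)*19^1 = - 133/65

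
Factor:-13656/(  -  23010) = 2276/3835  =  2^2*5^(-1) * 13^(-1)*59^( - 1 )*569^1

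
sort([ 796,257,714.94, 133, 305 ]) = [ 133 , 257, 305,  714.94,796]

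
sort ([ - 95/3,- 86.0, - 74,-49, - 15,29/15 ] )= [ - 86.0, - 74, - 49, - 95/3 ,  -  15,29/15 ] 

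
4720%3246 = 1474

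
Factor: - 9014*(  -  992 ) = 8941888 = 2^6*31^1*4507^1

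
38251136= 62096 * 616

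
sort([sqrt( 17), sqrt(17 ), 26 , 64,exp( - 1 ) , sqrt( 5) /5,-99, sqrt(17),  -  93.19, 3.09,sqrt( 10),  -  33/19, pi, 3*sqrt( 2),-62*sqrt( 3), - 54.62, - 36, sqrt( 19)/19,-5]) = [ - 62*sqrt( 3), - 99, - 93.19, - 54.62, - 36, - 5, - 33/19, sqrt( 19)/19,exp( - 1), sqrt(5 ) /5, 3.09,pi, sqrt( 10),sqrt (17) , sqrt ( 17 ), sqrt( 17), 3*sqrt(2 ), 26, 64] 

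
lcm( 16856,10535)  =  84280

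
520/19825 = 8/305 = 0.03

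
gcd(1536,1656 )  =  24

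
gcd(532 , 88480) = 28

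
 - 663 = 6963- 7626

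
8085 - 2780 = 5305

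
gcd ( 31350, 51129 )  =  57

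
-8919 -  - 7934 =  - 985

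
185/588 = 185/588 = 0.31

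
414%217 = 197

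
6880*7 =48160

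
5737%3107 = 2630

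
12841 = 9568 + 3273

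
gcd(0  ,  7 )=7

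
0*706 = 0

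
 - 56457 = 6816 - 63273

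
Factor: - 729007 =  - 607^1*1201^1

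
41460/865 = 47+ 161/173 = 47.93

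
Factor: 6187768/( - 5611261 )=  -2^3*19^1 * 2339^( - 1 )*2399^( - 1 ) * 40709^1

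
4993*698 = 3485114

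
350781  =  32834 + 317947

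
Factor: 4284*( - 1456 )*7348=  - 45833179392 = - 2^8*3^2*7^2*11^1*13^1* 17^1*167^1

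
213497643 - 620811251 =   -  407313608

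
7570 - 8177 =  - 607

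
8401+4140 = 12541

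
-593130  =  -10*59313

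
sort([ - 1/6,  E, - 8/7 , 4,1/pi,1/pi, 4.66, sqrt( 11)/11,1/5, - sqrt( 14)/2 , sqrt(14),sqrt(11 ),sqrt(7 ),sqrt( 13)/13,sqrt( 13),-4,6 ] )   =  [-4, - sqrt ( 14)/2,  -  8/7,-1/6,1/5,sqrt(13)/13,sqrt( 11)/11,1/pi,1/pi,sqrt(7 ),E, sqrt( 11),sqrt( 13),sqrt( 14 ),4, 4.66 , 6] 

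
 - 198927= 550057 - 748984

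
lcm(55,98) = 5390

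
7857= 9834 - 1977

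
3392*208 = 705536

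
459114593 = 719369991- 260255398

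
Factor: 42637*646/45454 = 13771751/22727 =7^1*17^1*19^1*6091^1*22727^( - 1) 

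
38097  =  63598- 25501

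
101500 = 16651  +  84849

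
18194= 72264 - 54070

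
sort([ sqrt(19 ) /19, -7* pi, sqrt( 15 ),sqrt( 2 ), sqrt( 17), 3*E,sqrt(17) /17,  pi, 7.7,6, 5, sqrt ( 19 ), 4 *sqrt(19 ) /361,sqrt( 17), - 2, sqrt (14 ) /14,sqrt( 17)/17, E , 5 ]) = [ - 7* pi, - 2, 4*sqrt( 19 ) /361, sqrt( 19) /19,sqrt( 17)/17,sqrt(17)/17,sqrt( 14 )/14, sqrt( 2 ),  E, pi, sqrt( 15 ), sqrt(17 ), sqrt ( 17 ),sqrt(19),  5, 5, 6, 7.7, 3*E ] 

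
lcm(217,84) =2604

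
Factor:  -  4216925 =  - 5^2*168677^1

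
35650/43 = 829+ 3/43 = 829.07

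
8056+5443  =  13499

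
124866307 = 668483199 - 543616892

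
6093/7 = 6093/7 = 870.43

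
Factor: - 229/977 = - 229^1*977^( - 1)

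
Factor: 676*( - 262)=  - 177112= - 2^3  *13^2*131^1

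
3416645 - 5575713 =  - 2159068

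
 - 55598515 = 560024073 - 615622588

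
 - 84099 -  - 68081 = - 16018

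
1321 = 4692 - 3371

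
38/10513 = 38/10513 = 0.00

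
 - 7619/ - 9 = 7619/9 = 846.56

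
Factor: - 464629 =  - 11^1*42239^1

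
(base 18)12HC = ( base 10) 6798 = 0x1a8e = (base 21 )F8F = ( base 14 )2698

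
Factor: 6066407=6066407^1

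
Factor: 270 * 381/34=3^4*5^1*17^ (-1)*127^1 = 51435/17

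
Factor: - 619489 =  - 13^1 * 47653^1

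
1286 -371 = 915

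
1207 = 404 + 803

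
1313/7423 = 101/571 = 0.18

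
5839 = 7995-2156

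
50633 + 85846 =136479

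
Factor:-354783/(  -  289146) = 2^ ( - 1)*337^(  -  1 )*827^1  =  827/674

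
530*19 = 10070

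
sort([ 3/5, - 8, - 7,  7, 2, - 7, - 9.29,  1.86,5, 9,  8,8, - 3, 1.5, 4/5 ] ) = [ - 9.29, - 8  ,  -  7, - 7, - 3,3/5,4/5, 1.5,1.86, 2,  5, 7, 8, 8,9]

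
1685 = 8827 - 7142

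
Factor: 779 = 19^1*41^1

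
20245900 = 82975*244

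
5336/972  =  1334/243   =  5.49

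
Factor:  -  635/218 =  - 2^ ( - 1) * 5^1*109^(-1 )*127^1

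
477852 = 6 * 79642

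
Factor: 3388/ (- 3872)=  - 7/8 = -2^( - 3 )*7^1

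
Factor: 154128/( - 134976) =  - 169/148= -2^( - 2 )*13^2 * 37^(  -  1 )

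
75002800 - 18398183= 56604617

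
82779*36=2980044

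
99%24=3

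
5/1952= 5/1952 = 0.00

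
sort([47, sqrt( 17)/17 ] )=[ sqrt( 17 ) /17,47 ] 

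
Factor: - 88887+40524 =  - 3^1*7^3*47^1 = - 48363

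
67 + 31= 98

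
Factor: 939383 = 281^1*3343^1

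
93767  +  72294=166061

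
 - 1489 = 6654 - 8143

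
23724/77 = 23724/77 = 308.10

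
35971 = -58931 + 94902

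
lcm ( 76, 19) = 76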